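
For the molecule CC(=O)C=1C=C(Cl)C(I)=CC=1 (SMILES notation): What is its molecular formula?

C8H6ClIO

Walk through each heavy atom and fill implicit hydrogens from standard valence (C 4, N 3, O 2, S 2, halogen 1):
  atom 1: C, bond orders sum to 1 (valence 4) → 3 H
  atom 2: C, bond orders sum to 4 (valence 4) → 0 H
  atom 3: O, bond orders sum to 2 (valence 2) → 0 H
  atom 4: C, bond orders sum to 4 (valence 4) → 0 H
  atom 5: C, bond orders sum to 3 (valence 4) → 1 H
  atom 6: C, bond orders sum to 4 (valence 4) → 0 H
  atom 7: Cl (halogen, monovalent) → 0 H
  atom 8: C, bond orders sum to 4 (valence 4) → 0 H
  atom 9: I (halogen, monovalent) → 0 H
  atom 10: C, bond orders sum to 3 (valence 4) → 1 H
  atom 11: C, bond orders sum to 3 (valence 4) → 1 H
Totals → C:8, H:6, Cl:1, I:1, O:1.
In Hill order: C8H6ClIO.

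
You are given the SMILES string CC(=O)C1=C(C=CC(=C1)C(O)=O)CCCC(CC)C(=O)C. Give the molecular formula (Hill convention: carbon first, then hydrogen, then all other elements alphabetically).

C17H22O4

Walk through each heavy atom and fill implicit hydrogens from standard valence (C 4, N 3, O 2, S 2, halogen 1):
  atom 1: C, bond orders sum to 1 (valence 4) → 3 H
  atom 2: C, bond orders sum to 4 (valence 4) → 0 H
  atom 3: O, bond orders sum to 2 (valence 2) → 0 H
  atom 4: C, bond orders sum to 4 (valence 4) → 0 H
  atom 5: C, bond orders sum to 4 (valence 4) → 0 H
  atom 6: C, bond orders sum to 3 (valence 4) → 1 H
  atom 7: C, bond orders sum to 3 (valence 4) → 1 H
  atom 8: C, bond orders sum to 4 (valence 4) → 0 H
  atom 9: C, bond orders sum to 3 (valence 4) → 1 H
  atom 10: C, bond orders sum to 4 (valence 4) → 0 H
  atom 11: O, bond orders sum to 1 (valence 2) → 1 H
  atom 12: O, bond orders sum to 2 (valence 2) → 0 H
  atom 13: C, bond orders sum to 2 (valence 4) → 2 H
  atom 14: C, bond orders sum to 2 (valence 4) → 2 H
  atom 15: C, bond orders sum to 2 (valence 4) → 2 H
  atom 16: C, bond orders sum to 3 (valence 4) → 1 H
  atom 17: C, bond orders sum to 2 (valence 4) → 2 H
  atom 18: C, bond orders sum to 1 (valence 4) → 3 H
  atom 19: C, bond orders sum to 4 (valence 4) → 0 H
  atom 20: O, bond orders sum to 2 (valence 2) → 0 H
  atom 21: C, bond orders sum to 1 (valence 4) → 3 H
Totals → C:17, H:22, O:4.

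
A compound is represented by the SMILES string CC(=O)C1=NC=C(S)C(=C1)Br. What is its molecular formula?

Walk through each heavy atom and fill implicit hydrogens from standard valence (C 4, N 3, O 2, S 2, halogen 1):
  atom 1: C, bond orders sum to 1 (valence 4) → 3 H
  atom 2: C, bond orders sum to 4 (valence 4) → 0 H
  atom 3: O, bond orders sum to 2 (valence 2) → 0 H
  atom 4: C, bond orders sum to 4 (valence 4) → 0 H
  atom 5: N, bond orders sum to 3 (valence 3) → 0 H
  atom 6: C, bond orders sum to 3 (valence 4) → 1 H
  atom 7: C, bond orders sum to 4 (valence 4) → 0 H
  atom 8: S, bond orders sum to 1 (valence 2) → 1 H
  atom 9: C, bond orders sum to 4 (valence 4) → 0 H
  atom 10: C, bond orders sum to 3 (valence 4) → 1 H
  atom 11: Br (halogen, monovalent) → 0 H
Totals → C:7, H:6, Br:1, N:1, O:1, S:1.
In Hill order: C7H6BrNOS.

C7H6BrNOS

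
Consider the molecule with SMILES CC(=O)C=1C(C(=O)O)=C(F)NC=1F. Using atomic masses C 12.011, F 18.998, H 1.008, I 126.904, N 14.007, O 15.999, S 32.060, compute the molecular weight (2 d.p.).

First, the molecular formula is C7H5F2NO3 (counting implicit H from valence).
  C: 7 × 12.011 = 84.077
  F: 2 × 18.998 = 37.996
  H: 5 × 1.008 = 5.040
  N: 1 × 14.007 = 14.007
  O: 3 × 15.999 = 47.997
Sum: 7×12.011 + 2×18.998 + 5×1.008 + 1×14.007 + 3×15.999 = 189.117 → 189.12 g/mol.

189.12 g/mol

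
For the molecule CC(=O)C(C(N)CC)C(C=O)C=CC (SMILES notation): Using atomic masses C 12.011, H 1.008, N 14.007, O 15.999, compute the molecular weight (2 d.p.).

197.28 g/mol

First, the molecular formula is C11H19NO2 (counting implicit H from valence).
  C: 11 × 12.011 = 132.121
  H: 19 × 1.008 = 19.152
  N: 1 × 14.007 = 14.007
  O: 2 × 15.999 = 31.998
Sum: 11×12.011 + 19×1.008 + 1×14.007 + 2×15.999 = 197.278 → 197.28 g/mol.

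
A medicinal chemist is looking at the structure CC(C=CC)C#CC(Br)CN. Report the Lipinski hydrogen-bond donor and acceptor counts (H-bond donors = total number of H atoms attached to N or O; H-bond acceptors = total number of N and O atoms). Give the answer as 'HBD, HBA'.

2, 1

Donors: find every N or O and count the H atoms it carries.
  atom 11 (N): bond orders sum to 1 → 2 H
Lipinski HBD = 2.
Acceptors: N atoms = 1, O atoms = 0 → HBA = 1.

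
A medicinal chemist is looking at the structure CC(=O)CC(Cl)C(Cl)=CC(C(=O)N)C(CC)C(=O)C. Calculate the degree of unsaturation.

Molecular formula: C13H19Cl2NO3.
DoU = (2C + 2 + N − H − X) / 2, where X is the halogen count and O/S are ignored.
    = (2·13 + 2 + 1 − 19 − 2) / 2 = 8 / 2 = 4.

4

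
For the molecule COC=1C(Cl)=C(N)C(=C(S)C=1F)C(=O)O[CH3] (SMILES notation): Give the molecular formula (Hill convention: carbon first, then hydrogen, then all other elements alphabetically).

Walk through each heavy atom and fill implicit hydrogens from standard valence (C 4, N 3, O 2, S 2, halogen 1):
  atom 1: C, bond orders sum to 1 (valence 4) → 3 H
  atom 2: O, bond orders sum to 2 (valence 2) → 0 H
  atom 3: C, bond orders sum to 4 (valence 4) → 0 H
  atom 4: C, bond orders sum to 4 (valence 4) → 0 H
  atom 5: Cl (halogen, monovalent) → 0 H
  atom 6: C, bond orders sum to 4 (valence 4) → 0 H
  atom 7: N, bond orders sum to 1 (valence 3) → 2 H
  atom 8: C, bond orders sum to 4 (valence 4) → 0 H
  atom 9: C, bond orders sum to 4 (valence 4) → 0 H
  atom 10: S, bond orders sum to 1 (valence 2) → 1 H
  atom 11: C, bond orders sum to 4 (valence 4) → 0 H
  atom 12: F (halogen, monovalent) → 0 H
  atom 13: C, bond orders sum to 4 (valence 4) → 0 H
  atom 14: O, bond orders sum to 2 (valence 2) → 0 H
  atom 15: O, bond orders sum to 2 (valence 2) → 0 H
  atom 16: C with explicit H count 3
Totals → C:9, H:9, Cl:1, F:1, N:1, O:3, S:1.
In Hill order: C9H9ClFNO3S.

C9H9ClFNO3S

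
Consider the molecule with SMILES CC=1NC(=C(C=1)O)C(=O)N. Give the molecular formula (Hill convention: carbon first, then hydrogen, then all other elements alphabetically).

Walk through each heavy atom and fill implicit hydrogens from standard valence (C 4, N 3, O 2, S 2, halogen 1):
  atom 1: C, bond orders sum to 1 (valence 4) → 3 H
  atom 2: C, bond orders sum to 4 (valence 4) → 0 H
  atom 3: N, bond orders sum to 2 (valence 3) → 1 H
  atom 4: C, bond orders sum to 4 (valence 4) → 0 H
  atom 5: C, bond orders sum to 4 (valence 4) → 0 H
  atom 6: C, bond orders sum to 3 (valence 4) → 1 H
  atom 7: O, bond orders sum to 1 (valence 2) → 1 H
  atom 8: C, bond orders sum to 4 (valence 4) → 0 H
  atom 9: O, bond orders sum to 2 (valence 2) → 0 H
  atom 10: N, bond orders sum to 1 (valence 3) → 2 H
Totals → C:6, H:8, N:2, O:2.

C6H8N2O2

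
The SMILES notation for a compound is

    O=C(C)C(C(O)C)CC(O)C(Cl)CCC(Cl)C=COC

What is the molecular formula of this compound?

C14H24Cl2O4

Walk through each heavy atom and fill implicit hydrogens from standard valence (C 4, N 3, O 2, S 2, halogen 1):
  atom 1: O, bond orders sum to 2 (valence 2) → 0 H
  atom 2: C, bond orders sum to 4 (valence 4) → 0 H
  atom 3: C, bond orders sum to 1 (valence 4) → 3 H
  atom 4: C, bond orders sum to 3 (valence 4) → 1 H
  atom 5: C, bond orders sum to 3 (valence 4) → 1 H
  atom 6: O, bond orders sum to 1 (valence 2) → 1 H
  atom 7: C, bond orders sum to 1 (valence 4) → 3 H
  atom 8: C, bond orders sum to 2 (valence 4) → 2 H
  atom 9: C, bond orders sum to 3 (valence 4) → 1 H
  atom 10: O, bond orders sum to 1 (valence 2) → 1 H
  atom 11: C, bond orders sum to 3 (valence 4) → 1 H
  atom 12: Cl (halogen, monovalent) → 0 H
  atom 13: C, bond orders sum to 2 (valence 4) → 2 H
  atom 14: C, bond orders sum to 2 (valence 4) → 2 H
  atom 15: C, bond orders sum to 3 (valence 4) → 1 H
  atom 16: Cl (halogen, monovalent) → 0 H
  atom 17: C, bond orders sum to 3 (valence 4) → 1 H
  atom 18: C, bond orders sum to 3 (valence 4) → 1 H
  atom 19: O, bond orders sum to 2 (valence 2) → 0 H
  atom 20: C, bond orders sum to 1 (valence 4) → 3 H
Totals → C:14, H:24, Cl:2, O:4.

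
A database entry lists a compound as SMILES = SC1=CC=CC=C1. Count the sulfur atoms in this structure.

Scan the SMILES for S atoms (remember two-letter symbols like Cl and Br are single atoms).
Sulfur count: 1.

1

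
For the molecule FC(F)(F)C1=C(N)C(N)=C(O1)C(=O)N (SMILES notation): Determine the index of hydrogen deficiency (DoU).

Degree of unsaturation = (number of rings) + (number of π bonds).
Ring closures in the SMILES: 1.
π bonds: 3 double bonds (each 1 DoU) → 3 DoU from unsaturation.
Total DoU = 1 + 3 = 4.

4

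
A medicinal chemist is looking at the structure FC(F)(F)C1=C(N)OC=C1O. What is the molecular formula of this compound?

C5H4F3NO2

Walk through each heavy atom and fill implicit hydrogens from standard valence (C 4, N 3, O 2, S 2, halogen 1):
  atom 1: F (halogen, monovalent) → 0 H
  atom 2: C, bond orders sum to 4 (valence 4) → 0 H
  atom 3: F (halogen, monovalent) → 0 H
  atom 4: F (halogen, monovalent) → 0 H
  atom 5: C, bond orders sum to 4 (valence 4) → 0 H
  atom 6: C, bond orders sum to 4 (valence 4) → 0 H
  atom 7: N, bond orders sum to 1 (valence 3) → 2 H
  atom 8: O, bond orders sum to 2 (valence 2) → 0 H
  atom 9: C, bond orders sum to 3 (valence 4) → 1 H
  atom 10: C, bond orders sum to 4 (valence 4) → 0 H
  atom 11: O, bond orders sum to 1 (valence 2) → 1 H
Totals → C:5, H:4, F:3, N:1, O:2.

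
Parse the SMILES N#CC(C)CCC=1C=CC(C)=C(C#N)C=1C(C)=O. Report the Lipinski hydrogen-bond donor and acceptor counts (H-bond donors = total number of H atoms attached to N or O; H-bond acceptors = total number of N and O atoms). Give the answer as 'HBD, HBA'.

Donors: find every N or O and count the H atoms it carries.
  atom 1 (N): bond orders sum to 3 → 0 H
  atom 14 (N): bond orders sum to 3 → 0 H
  atom 18 (O): bond orders sum to 2 → 0 H
Lipinski HBD = 0.
Acceptors: N atoms = 2, O atoms = 1 → HBA = 3.

0, 3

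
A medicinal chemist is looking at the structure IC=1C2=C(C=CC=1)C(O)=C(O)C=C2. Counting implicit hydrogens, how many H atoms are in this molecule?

Walk through each heavy atom and fill implicit hydrogens from standard valence (C 4, N 3, O 2, S 2, halogen 1):
  atom 1: I (halogen, monovalent) → 0 H
  atom 2: C, bond orders sum to 4 (valence 4) → 0 H
  atom 3: C, bond orders sum to 4 (valence 4) → 0 H
  atom 4: C, bond orders sum to 4 (valence 4) → 0 H
  atom 5: C, bond orders sum to 3 (valence 4) → 1 H
  atom 6: C, bond orders sum to 3 (valence 4) → 1 H
  atom 7: C, bond orders sum to 3 (valence 4) → 1 H
  atom 8: C, bond orders sum to 4 (valence 4) → 0 H
  atom 9: O, bond orders sum to 1 (valence 2) → 1 H
  atom 10: C, bond orders sum to 4 (valence 4) → 0 H
  atom 11: O, bond orders sum to 1 (valence 2) → 1 H
  atom 12: C, bond orders sum to 3 (valence 4) → 1 H
  atom 13: C, bond orders sum to 3 (valence 4) → 1 H
Total hydrogens: 7.

7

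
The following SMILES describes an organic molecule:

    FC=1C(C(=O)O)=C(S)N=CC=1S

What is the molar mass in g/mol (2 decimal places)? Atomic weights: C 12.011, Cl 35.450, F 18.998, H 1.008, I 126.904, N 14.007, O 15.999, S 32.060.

205.22 g/mol

First, the molecular formula is C6H4FNO2S2 (counting implicit H from valence).
  C: 6 × 12.011 = 72.066
  F: 1 × 18.998 = 18.998
  H: 4 × 1.008 = 4.032
  N: 1 × 14.007 = 14.007
  O: 2 × 15.999 = 31.998
  S: 2 × 32.060 = 64.120
Sum: 6×12.011 + 1×18.998 + 4×1.008 + 1×14.007 + 2×15.999 + 2×32.060 = 205.221 → 205.22 g/mol.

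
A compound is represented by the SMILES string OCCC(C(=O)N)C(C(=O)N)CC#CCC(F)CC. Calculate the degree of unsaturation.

Degree of unsaturation = (number of rings) + (number of π bonds).
Ring closures in the SMILES: 0.
π bonds: 2 double bonds (each 1 DoU), 1 triple bond (each 2 DoU) → 4 DoU from unsaturation.
Total DoU = 0 + 4 = 4.

4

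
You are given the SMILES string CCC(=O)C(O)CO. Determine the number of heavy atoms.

Every atom symbol written in the SMILES (organic subset) is one heavy atom; implicit H are not written.
Heavy atoms by element → C:5, O:3.
Total: 8.

8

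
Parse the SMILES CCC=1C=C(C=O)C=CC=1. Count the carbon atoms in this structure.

9

Count every carbon token in the SMILES (each C, including those in ring-closure positions and inside branches).
Carbon count: 9.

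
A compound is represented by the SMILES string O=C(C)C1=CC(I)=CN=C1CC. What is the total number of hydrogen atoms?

Walk through each heavy atom and fill implicit hydrogens from standard valence (C 4, N 3, O 2, S 2, halogen 1):
  atom 1: O, bond orders sum to 2 (valence 2) → 0 H
  atom 2: C, bond orders sum to 4 (valence 4) → 0 H
  atom 3: C, bond orders sum to 1 (valence 4) → 3 H
  atom 4: C, bond orders sum to 4 (valence 4) → 0 H
  atom 5: C, bond orders sum to 3 (valence 4) → 1 H
  atom 6: C, bond orders sum to 4 (valence 4) → 0 H
  atom 7: I (halogen, monovalent) → 0 H
  atom 8: C, bond orders sum to 3 (valence 4) → 1 H
  atom 9: N, bond orders sum to 3 (valence 3) → 0 H
  atom 10: C, bond orders sum to 4 (valence 4) → 0 H
  atom 11: C, bond orders sum to 2 (valence 4) → 2 H
  atom 12: C, bond orders sum to 1 (valence 4) → 3 H
Total hydrogens: 10.

10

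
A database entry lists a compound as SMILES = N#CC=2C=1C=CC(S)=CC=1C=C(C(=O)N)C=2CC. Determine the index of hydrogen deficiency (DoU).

Molecular formula: C14H12N2OS.
DoU = (2C + 2 + N − H − X) / 2, where X is the halogen count and O/S are ignored.
    = (2·14 + 2 + 2 − 12 − 0) / 2 = 20 / 2 = 10.

10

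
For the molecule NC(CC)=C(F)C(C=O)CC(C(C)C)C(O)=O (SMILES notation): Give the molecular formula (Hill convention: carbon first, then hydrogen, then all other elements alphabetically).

C12H20FNO3

Walk through each heavy atom and fill implicit hydrogens from standard valence (C 4, N 3, O 2, S 2, halogen 1):
  atom 1: N, bond orders sum to 1 (valence 3) → 2 H
  atom 2: C, bond orders sum to 4 (valence 4) → 0 H
  atom 3: C, bond orders sum to 2 (valence 4) → 2 H
  atom 4: C, bond orders sum to 1 (valence 4) → 3 H
  atom 5: C, bond orders sum to 4 (valence 4) → 0 H
  atom 6: F (halogen, monovalent) → 0 H
  atom 7: C, bond orders sum to 3 (valence 4) → 1 H
  atom 8: C, bond orders sum to 3 (valence 4) → 1 H
  atom 9: O, bond orders sum to 2 (valence 2) → 0 H
  atom 10: C, bond orders sum to 2 (valence 4) → 2 H
  atom 11: C, bond orders sum to 3 (valence 4) → 1 H
  atom 12: C, bond orders sum to 3 (valence 4) → 1 H
  atom 13: C, bond orders sum to 1 (valence 4) → 3 H
  atom 14: C, bond orders sum to 1 (valence 4) → 3 H
  atom 15: C, bond orders sum to 4 (valence 4) → 0 H
  atom 16: O, bond orders sum to 1 (valence 2) → 1 H
  atom 17: O, bond orders sum to 2 (valence 2) → 0 H
Totals → C:12, H:20, F:1, N:1, O:3.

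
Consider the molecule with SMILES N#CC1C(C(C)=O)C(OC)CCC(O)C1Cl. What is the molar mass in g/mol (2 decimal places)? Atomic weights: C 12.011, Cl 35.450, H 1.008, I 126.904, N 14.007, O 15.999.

245.70 g/mol

First, the molecular formula is C11H16ClNO3 (counting implicit H from valence).
  C: 11 × 12.011 = 132.121
  Cl: 1 × 35.450 = 35.450
  H: 16 × 1.008 = 16.128
  N: 1 × 14.007 = 14.007
  O: 3 × 15.999 = 47.997
Sum: 11×12.011 + 1×35.450 + 16×1.008 + 1×14.007 + 3×15.999 = 245.703 → 245.70 g/mol.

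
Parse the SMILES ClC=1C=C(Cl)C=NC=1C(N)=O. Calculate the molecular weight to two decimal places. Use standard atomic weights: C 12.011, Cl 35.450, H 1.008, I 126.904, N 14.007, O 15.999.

191.01 g/mol

First, the molecular formula is C6H4Cl2N2O (counting implicit H from valence).
  C: 6 × 12.011 = 72.066
  Cl: 2 × 35.450 = 70.900
  H: 4 × 1.008 = 4.032
  N: 2 × 14.007 = 28.014
  O: 1 × 15.999 = 15.999
Sum: 6×12.011 + 2×35.450 + 4×1.008 + 2×14.007 + 1×15.999 = 191.011 → 191.01 g/mol.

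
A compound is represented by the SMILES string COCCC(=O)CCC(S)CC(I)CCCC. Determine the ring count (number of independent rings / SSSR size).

In SMILES, each pair of matching ring-closure digits denotes one ring-closing bond; the number of such bonds equals the number of independent rings.
Ring-closure bonds here: 0.

0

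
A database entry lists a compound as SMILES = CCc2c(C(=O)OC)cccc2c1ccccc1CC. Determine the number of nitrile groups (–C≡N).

0

Scan the SMILES for the nitrile motif — none present.
Groups that are present: 1 ester.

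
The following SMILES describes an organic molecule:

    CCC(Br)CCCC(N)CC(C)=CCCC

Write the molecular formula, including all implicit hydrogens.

Walk through each heavy atom and fill implicit hydrogens from standard valence (C 4, N 3, O 2, S 2, halogen 1):
  atom 1: C, bond orders sum to 1 (valence 4) → 3 H
  atom 2: C, bond orders sum to 2 (valence 4) → 2 H
  atom 3: C, bond orders sum to 3 (valence 4) → 1 H
  atom 4: Br (halogen, monovalent) → 0 H
  atom 5: C, bond orders sum to 2 (valence 4) → 2 H
  atom 6: C, bond orders sum to 2 (valence 4) → 2 H
  atom 7: C, bond orders sum to 2 (valence 4) → 2 H
  atom 8: C, bond orders sum to 3 (valence 4) → 1 H
  atom 9: N, bond orders sum to 1 (valence 3) → 2 H
  atom 10: C, bond orders sum to 2 (valence 4) → 2 H
  atom 11: C, bond orders sum to 4 (valence 4) → 0 H
  atom 12: C, bond orders sum to 1 (valence 4) → 3 H
  atom 13: C, bond orders sum to 3 (valence 4) → 1 H
  atom 14: C, bond orders sum to 2 (valence 4) → 2 H
  atom 15: C, bond orders sum to 2 (valence 4) → 2 H
  atom 16: C, bond orders sum to 1 (valence 4) → 3 H
Totals → C:14, H:28, Br:1, N:1.

C14H28BrN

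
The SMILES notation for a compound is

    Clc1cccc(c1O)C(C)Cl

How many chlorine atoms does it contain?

2

Scan the SMILES for Cl atoms (remember two-letter symbols like Cl and Br are single atoms).
Chlorine count: 2.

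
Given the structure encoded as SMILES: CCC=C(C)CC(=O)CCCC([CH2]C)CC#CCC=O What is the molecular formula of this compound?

Walk through each heavy atom and fill implicit hydrogens from standard valence (C 4, N 3, O 2, S 2, halogen 1):
  atom 1: C, bond orders sum to 1 (valence 4) → 3 H
  atom 2: C, bond orders sum to 2 (valence 4) → 2 H
  atom 3: C, bond orders sum to 3 (valence 4) → 1 H
  atom 4: C, bond orders sum to 4 (valence 4) → 0 H
  atom 5: C, bond orders sum to 1 (valence 4) → 3 H
  atom 6: C, bond orders sum to 2 (valence 4) → 2 H
  atom 7: C, bond orders sum to 4 (valence 4) → 0 H
  atom 8: O, bond orders sum to 2 (valence 2) → 0 H
  atom 9: C, bond orders sum to 2 (valence 4) → 2 H
  atom 10: C, bond orders sum to 2 (valence 4) → 2 H
  atom 11: C, bond orders sum to 2 (valence 4) → 2 H
  atom 12: C, bond orders sum to 3 (valence 4) → 1 H
  atom 13: C with explicit H count 2
  atom 14: C, bond orders sum to 1 (valence 4) → 3 H
  atom 15: C, bond orders sum to 2 (valence 4) → 2 H
  atom 16: C, bond orders sum to 4 (valence 4) → 0 H
  atom 17: C, bond orders sum to 4 (valence 4) → 0 H
  atom 18: C, bond orders sum to 2 (valence 4) → 2 H
  atom 19: C, bond orders sum to 3 (valence 4) → 1 H
  atom 20: O, bond orders sum to 2 (valence 2) → 0 H
Totals → C:18, H:28, O:2.

C18H28O2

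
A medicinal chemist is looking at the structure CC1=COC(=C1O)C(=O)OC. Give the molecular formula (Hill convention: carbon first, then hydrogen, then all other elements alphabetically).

C7H8O4

Walk through each heavy atom and fill implicit hydrogens from standard valence (C 4, N 3, O 2, S 2, halogen 1):
  atom 1: C, bond orders sum to 1 (valence 4) → 3 H
  atom 2: C, bond orders sum to 4 (valence 4) → 0 H
  atom 3: C, bond orders sum to 3 (valence 4) → 1 H
  atom 4: O, bond orders sum to 2 (valence 2) → 0 H
  atom 5: C, bond orders sum to 4 (valence 4) → 0 H
  atom 6: C, bond orders sum to 4 (valence 4) → 0 H
  atom 7: O, bond orders sum to 1 (valence 2) → 1 H
  atom 8: C, bond orders sum to 4 (valence 4) → 0 H
  atom 9: O, bond orders sum to 2 (valence 2) → 0 H
  atom 10: O, bond orders sum to 2 (valence 2) → 0 H
  atom 11: C, bond orders sum to 1 (valence 4) → 3 H
Totals → C:7, H:8, O:4.
In Hill order: C7H8O4.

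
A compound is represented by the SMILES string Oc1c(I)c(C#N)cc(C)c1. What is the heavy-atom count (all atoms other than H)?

11

Every atom symbol written in the SMILES (organic subset) is one heavy atom; implicit H are not written.
Heavy atoms by element → C:8, I:1, N:1, O:1.
Total: 11.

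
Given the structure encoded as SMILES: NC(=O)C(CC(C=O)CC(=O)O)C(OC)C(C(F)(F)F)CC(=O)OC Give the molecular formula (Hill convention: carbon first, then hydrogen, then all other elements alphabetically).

Walk through each heavy atom and fill implicit hydrogens from standard valence (C 4, N 3, O 2, S 2, halogen 1):
  atom 1: N, bond orders sum to 1 (valence 3) → 2 H
  atom 2: C, bond orders sum to 4 (valence 4) → 0 H
  atom 3: O, bond orders sum to 2 (valence 2) → 0 H
  atom 4: C, bond orders sum to 3 (valence 4) → 1 H
  atom 5: C, bond orders sum to 2 (valence 4) → 2 H
  atom 6: C, bond orders sum to 3 (valence 4) → 1 H
  atom 7: C, bond orders sum to 3 (valence 4) → 1 H
  atom 8: O, bond orders sum to 2 (valence 2) → 0 H
  atom 9: C, bond orders sum to 2 (valence 4) → 2 H
  atom 10: C, bond orders sum to 4 (valence 4) → 0 H
  atom 11: O, bond orders sum to 2 (valence 2) → 0 H
  atom 12: O, bond orders sum to 1 (valence 2) → 1 H
  atom 13: C, bond orders sum to 3 (valence 4) → 1 H
  atom 14: O, bond orders sum to 2 (valence 2) → 0 H
  atom 15: C, bond orders sum to 1 (valence 4) → 3 H
  atom 16: C, bond orders sum to 3 (valence 4) → 1 H
  atom 17: C, bond orders sum to 4 (valence 4) → 0 H
  atom 18: F (halogen, monovalent) → 0 H
  atom 19: F (halogen, monovalent) → 0 H
  atom 20: F (halogen, monovalent) → 0 H
  atom 21: C, bond orders sum to 2 (valence 4) → 2 H
  atom 22: C, bond orders sum to 4 (valence 4) → 0 H
  atom 23: O, bond orders sum to 2 (valence 2) → 0 H
  atom 24: O, bond orders sum to 2 (valence 2) → 0 H
  atom 25: C, bond orders sum to 1 (valence 4) → 3 H
Totals → C:14, H:20, F:3, N:1, O:7.
In Hill order: C14H20F3NO7.

C14H20F3NO7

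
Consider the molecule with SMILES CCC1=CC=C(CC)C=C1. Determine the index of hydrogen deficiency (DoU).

Degree of unsaturation = (number of rings) + (number of π bonds).
Ring closures in the SMILES: 1.
π bonds: 3 double bonds (each 1 DoU) → 3 DoU from unsaturation.
Total DoU = 1 + 3 = 4.

4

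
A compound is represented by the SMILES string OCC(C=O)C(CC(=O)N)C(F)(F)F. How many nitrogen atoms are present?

1

Scan the SMILES for N atoms (remember two-letter symbols like Cl and Br are single atoms).
Nitrogen count: 1.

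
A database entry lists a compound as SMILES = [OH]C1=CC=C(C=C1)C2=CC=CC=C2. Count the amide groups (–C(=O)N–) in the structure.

0

Scan the SMILES for the amide motif — none present.
Groups that are present: 1 hydroxyl.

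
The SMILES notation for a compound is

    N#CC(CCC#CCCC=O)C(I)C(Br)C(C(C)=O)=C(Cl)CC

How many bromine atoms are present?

Scan the SMILES for Br atoms (remember two-letter symbols like Cl and Br are single atoms).
Bromine count: 1.

1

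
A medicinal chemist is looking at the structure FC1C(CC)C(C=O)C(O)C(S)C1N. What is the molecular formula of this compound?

C9H16FNO2S

Walk through each heavy atom and fill implicit hydrogens from standard valence (C 4, N 3, O 2, S 2, halogen 1):
  atom 1: F (halogen, monovalent) → 0 H
  atom 2: C, bond orders sum to 3 (valence 4) → 1 H
  atom 3: C, bond orders sum to 3 (valence 4) → 1 H
  atom 4: C, bond orders sum to 2 (valence 4) → 2 H
  atom 5: C, bond orders sum to 1 (valence 4) → 3 H
  atom 6: C, bond orders sum to 3 (valence 4) → 1 H
  atom 7: C, bond orders sum to 3 (valence 4) → 1 H
  atom 8: O, bond orders sum to 2 (valence 2) → 0 H
  atom 9: C, bond orders sum to 3 (valence 4) → 1 H
  atom 10: O, bond orders sum to 1 (valence 2) → 1 H
  atom 11: C, bond orders sum to 3 (valence 4) → 1 H
  atom 12: S, bond orders sum to 1 (valence 2) → 1 H
  atom 13: C, bond orders sum to 3 (valence 4) → 1 H
  atom 14: N, bond orders sum to 1 (valence 3) → 2 H
Totals → C:9, H:16, F:1, N:1, O:2, S:1.
In Hill order: C9H16FNO2S.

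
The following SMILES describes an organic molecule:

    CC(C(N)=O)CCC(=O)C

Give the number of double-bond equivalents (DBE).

2

Molecular formula: C7H13NO2.
DoU = (2C + 2 + N − H − X) / 2, where X is the halogen count and O/S are ignored.
    = (2·7 + 2 + 1 − 13 − 0) / 2 = 4 / 2 = 2.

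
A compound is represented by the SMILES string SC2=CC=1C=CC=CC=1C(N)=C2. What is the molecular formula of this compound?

C10H9NS

Walk through each heavy atom and fill implicit hydrogens from standard valence (C 4, N 3, O 2, S 2, halogen 1):
  atom 1: S, bond orders sum to 1 (valence 2) → 1 H
  atom 2: C, bond orders sum to 4 (valence 4) → 0 H
  atom 3: C, bond orders sum to 3 (valence 4) → 1 H
  atom 4: C, bond orders sum to 4 (valence 4) → 0 H
  atom 5: C, bond orders sum to 3 (valence 4) → 1 H
  atom 6: C, bond orders sum to 3 (valence 4) → 1 H
  atom 7: C, bond orders sum to 3 (valence 4) → 1 H
  atom 8: C, bond orders sum to 3 (valence 4) → 1 H
  atom 9: C, bond orders sum to 4 (valence 4) → 0 H
  atom 10: C, bond orders sum to 4 (valence 4) → 0 H
  atom 11: N, bond orders sum to 1 (valence 3) → 2 H
  atom 12: C, bond orders sum to 3 (valence 4) → 1 H
Totals → C:10, H:9, N:1, S:1.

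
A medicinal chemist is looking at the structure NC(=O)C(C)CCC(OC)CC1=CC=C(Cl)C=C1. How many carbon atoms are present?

Count every carbon token in the SMILES (each C, including those in ring-closure positions and inside branches).
Carbon count: 14.

14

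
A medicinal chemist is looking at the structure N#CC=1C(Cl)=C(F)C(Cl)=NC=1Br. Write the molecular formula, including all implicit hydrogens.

Walk through each heavy atom and fill implicit hydrogens from standard valence (C 4, N 3, O 2, S 2, halogen 1):
  atom 1: N, bond orders sum to 3 (valence 3) → 0 H
  atom 2: C, bond orders sum to 4 (valence 4) → 0 H
  atom 3: C, bond orders sum to 4 (valence 4) → 0 H
  atom 4: C, bond orders sum to 4 (valence 4) → 0 H
  atom 5: Cl (halogen, monovalent) → 0 H
  atom 6: C, bond orders sum to 4 (valence 4) → 0 H
  atom 7: F (halogen, monovalent) → 0 H
  atom 8: C, bond orders sum to 4 (valence 4) → 0 H
  atom 9: Cl (halogen, monovalent) → 0 H
  atom 10: N, bond orders sum to 3 (valence 3) → 0 H
  atom 11: C, bond orders sum to 4 (valence 4) → 0 H
  atom 12: Br (halogen, monovalent) → 0 H
Totals → C:6, Br:1, Cl:2, F:1, N:2.
In Hill order: C6BrCl2FN2.

C6BrCl2FN2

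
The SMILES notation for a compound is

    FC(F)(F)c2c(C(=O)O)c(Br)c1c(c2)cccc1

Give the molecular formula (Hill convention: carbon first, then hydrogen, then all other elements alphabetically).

Walk through each heavy atom and fill implicit hydrogens from standard valence (C 4, N 3, O 2, S 2, halogen 1); for lowercase aromatic atoms, an aromatic c carries 1 H when it has two neighbours and 0 H with three, and aromatic n carries 0 H:
  atom 1: F (halogen, monovalent) → 0 H
  atom 2: C, bond orders sum to 4 (valence 4) → 0 H
  atom 3: F (halogen, monovalent) → 0 H
  atom 4: F (halogen, monovalent) → 0 H
  atom 5: aromatic c, 3 neighbours → 0 H
  atom 6: aromatic c, 3 neighbours → 0 H
  atom 7: C, bond orders sum to 4 (valence 4) → 0 H
  atom 8: O, bond orders sum to 2 (valence 2) → 0 H
  atom 9: O, bond orders sum to 1 (valence 2) → 1 H
  atom 10: aromatic c, 3 neighbours → 0 H
  atom 11: Br (halogen, monovalent) → 0 H
  atom 12: aromatic c, 3 neighbours → 0 H
  atom 13: aromatic c, 3 neighbours → 0 H
  atom 14: aromatic c, 2 neighbours → 1 H
  atom 15: aromatic c, 2 neighbours → 1 H
  atom 16: aromatic c, 2 neighbours → 1 H
  atom 17: aromatic c, 2 neighbours → 1 H
  atom 18: aromatic c, 2 neighbours → 1 H
Totals → C:12, H:6, Br:1, F:3, O:2.
In Hill order: C12H6BrF3O2.

C12H6BrF3O2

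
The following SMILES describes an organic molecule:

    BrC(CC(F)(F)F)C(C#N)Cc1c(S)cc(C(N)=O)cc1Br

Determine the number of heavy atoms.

Every atom symbol written in the SMILES (organic subset) is one heavy atom; implicit H are not written.
Heavy atoms by element → Br:2, C:13, F:3, N:2, O:1, S:1.
Total: 22.

22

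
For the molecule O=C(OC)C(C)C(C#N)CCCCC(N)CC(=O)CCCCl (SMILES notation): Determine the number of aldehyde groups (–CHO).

Scan the SMILES for the aldehyde motif — none present.
Groups that are present: 1 ester, 1 ketone, 1 nitrile, 1 primary amine.

0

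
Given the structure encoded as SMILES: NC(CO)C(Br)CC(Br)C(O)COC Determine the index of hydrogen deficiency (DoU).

0

Degree of unsaturation = (number of rings) + (number of π bonds).
Ring closures in the SMILES: 0.
π bonds: none → 0 DoU from unsaturation.
Total DoU = 0 + 0 = 0.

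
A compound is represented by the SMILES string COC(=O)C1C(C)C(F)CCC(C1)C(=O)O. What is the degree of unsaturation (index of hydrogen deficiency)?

3

Degree of unsaturation = (number of rings) + (number of π bonds).
Ring closures in the SMILES: 1.
π bonds: 2 double bonds (each 1 DoU) → 2 DoU from unsaturation.
Total DoU = 1 + 2 = 3.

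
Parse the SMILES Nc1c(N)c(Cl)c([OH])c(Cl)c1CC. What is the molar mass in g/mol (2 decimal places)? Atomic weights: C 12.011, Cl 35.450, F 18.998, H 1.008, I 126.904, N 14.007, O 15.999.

221.08 g/mol

First, the molecular formula is C8H10Cl2N2O (counting implicit H from valence).
  C: 8 × 12.011 = 96.088
  Cl: 2 × 35.450 = 70.900
  H: 10 × 1.008 = 10.080
  N: 2 × 14.007 = 28.014
  O: 1 × 15.999 = 15.999
Sum: 8×12.011 + 2×35.450 + 10×1.008 + 2×14.007 + 1×15.999 = 221.081 → 221.08 g/mol.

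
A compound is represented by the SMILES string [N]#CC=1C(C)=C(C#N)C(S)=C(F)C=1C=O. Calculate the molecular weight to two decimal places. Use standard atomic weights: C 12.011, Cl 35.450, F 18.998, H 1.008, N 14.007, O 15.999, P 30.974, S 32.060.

220.22 g/mol

First, the molecular formula is C10H5FN2OS (counting implicit H from valence).
  C: 10 × 12.011 = 120.110
  F: 1 × 18.998 = 18.998
  H: 5 × 1.008 = 5.040
  N: 2 × 14.007 = 28.014
  O: 1 × 15.999 = 15.999
  S: 1 × 32.060 = 32.060
Sum: 10×12.011 + 1×18.998 + 5×1.008 + 2×14.007 + 1×15.999 + 1×32.060 = 220.221 → 220.22 g/mol.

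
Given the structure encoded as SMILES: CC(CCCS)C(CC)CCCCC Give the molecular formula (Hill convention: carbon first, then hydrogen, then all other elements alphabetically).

C13H28S

Walk through each heavy atom and fill implicit hydrogens from standard valence (C 4, N 3, O 2, S 2, halogen 1):
  atom 1: C, bond orders sum to 1 (valence 4) → 3 H
  atom 2: C, bond orders sum to 3 (valence 4) → 1 H
  atom 3: C, bond orders sum to 2 (valence 4) → 2 H
  atom 4: C, bond orders sum to 2 (valence 4) → 2 H
  atom 5: C, bond orders sum to 2 (valence 4) → 2 H
  atom 6: S, bond orders sum to 1 (valence 2) → 1 H
  atom 7: C, bond orders sum to 3 (valence 4) → 1 H
  atom 8: C, bond orders sum to 2 (valence 4) → 2 H
  atom 9: C, bond orders sum to 1 (valence 4) → 3 H
  atom 10: C, bond orders sum to 2 (valence 4) → 2 H
  atom 11: C, bond orders sum to 2 (valence 4) → 2 H
  atom 12: C, bond orders sum to 2 (valence 4) → 2 H
  atom 13: C, bond orders sum to 2 (valence 4) → 2 H
  atom 14: C, bond orders sum to 1 (valence 4) → 3 H
Totals → C:13, H:28, S:1.
In Hill order: C13H28S.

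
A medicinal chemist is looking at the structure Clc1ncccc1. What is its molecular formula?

Walk through each heavy atom and fill implicit hydrogens from standard valence (C 4, N 3, O 2, S 2, halogen 1); for lowercase aromatic atoms, an aromatic c carries 1 H when it has two neighbours and 0 H with three, and aromatic n carries 0 H:
  atom 1: Cl (halogen, monovalent) → 0 H
  atom 2: aromatic c, 3 neighbours → 0 H
  atom 3: aromatic n, 2 neighbours → 0 H
  atom 4: aromatic c, 2 neighbours → 1 H
  atom 5: aromatic c, 2 neighbours → 1 H
  atom 6: aromatic c, 2 neighbours → 1 H
  atom 7: aromatic c, 2 neighbours → 1 H
Totals → C:5, H:4, Cl:1, N:1.

C5H4ClN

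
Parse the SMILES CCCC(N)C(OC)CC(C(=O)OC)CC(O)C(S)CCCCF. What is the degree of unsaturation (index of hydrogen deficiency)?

Degree of unsaturation = (number of rings) + (number of π bonds).
Ring closures in the SMILES: 0.
π bonds: 1 double bond (each 1 DoU) → 1 DoU from unsaturation.
Total DoU = 0 + 1 = 1.

1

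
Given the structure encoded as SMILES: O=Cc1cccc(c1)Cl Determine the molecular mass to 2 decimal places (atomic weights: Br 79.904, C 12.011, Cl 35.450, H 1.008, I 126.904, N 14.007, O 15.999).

140.57 g/mol

First, the molecular formula is C7H5ClO (counting implicit H from valence).
  C: 7 × 12.011 = 84.077
  Cl: 1 × 35.450 = 35.450
  H: 5 × 1.008 = 5.040
  O: 1 × 15.999 = 15.999
Sum: 7×12.011 + 1×35.450 + 5×1.008 + 1×15.999 = 140.566 → 140.57 g/mol.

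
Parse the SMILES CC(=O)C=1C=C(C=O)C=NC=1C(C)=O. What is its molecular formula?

Walk through each heavy atom and fill implicit hydrogens from standard valence (C 4, N 3, O 2, S 2, halogen 1):
  atom 1: C, bond orders sum to 1 (valence 4) → 3 H
  atom 2: C, bond orders sum to 4 (valence 4) → 0 H
  atom 3: O, bond orders sum to 2 (valence 2) → 0 H
  atom 4: C, bond orders sum to 4 (valence 4) → 0 H
  atom 5: C, bond orders sum to 3 (valence 4) → 1 H
  atom 6: C, bond orders sum to 4 (valence 4) → 0 H
  atom 7: C, bond orders sum to 3 (valence 4) → 1 H
  atom 8: O, bond orders sum to 2 (valence 2) → 0 H
  atom 9: C, bond orders sum to 3 (valence 4) → 1 H
  atom 10: N, bond orders sum to 3 (valence 3) → 0 H
  atom 11: C, bond orders sum to 4 (valence 4) → 0 H
  atom 12: C, bond orders sum to 4 (valence 4) → 0 H
  atom 13: C, bond orders sum to 1 (valence 4) → 3 H
  atom 14: O, bond orders sum to 2 (valence 2) → 0 H
Totals → C:10, H:9, N:1, O:3.
In Hill order: C10H9NO3.

C10H9NO3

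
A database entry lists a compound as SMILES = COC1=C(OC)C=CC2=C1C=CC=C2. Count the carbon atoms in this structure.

12

Count every carbon token in the SMILES (each C, including those in ring-closure positions and inside branches).
Carbon count: 12.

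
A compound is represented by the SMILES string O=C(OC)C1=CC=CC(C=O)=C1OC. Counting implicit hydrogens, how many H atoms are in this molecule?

10

Walk through each heavy atom and fill implicit hydrogens from standard valence (C 4, N 3, O 2, S 2, halogen 1):
  atom 1: O, bond orders sum to 2 (valence 2) → 0 H
  atom 2: C, bond orders sum to 4 (valence 4) → 0 H
  atom 3: O, bond orders sum to 2 (valence 2) → 0 H
  atom 4: C, bond orders sum to 1 (valence 4) → 3 H
  atom 5: C, bond orders sum to 4 (valence 4) → 0 H
  atom 6: C, bond orders sum to 3 (valence 4) → 1 H
  atom 7: C, bond orders sum to 3 (valence 4) → 1 H
  atom 8: C, bond orders sum to 3 (valence 4) → 1 H
  atom 9: C, bond orders sum to 4 (valence 4) → 0 H
  atom 10: C, bond orders sum to 3 (valence 4) → 1 H
  atom 11: O, bond orders sum to 2 (valence 2) → 0 H
  atom 12: C, bond orders sum to 4 (valence 4) → 0 H
  atom 13: O, bond orders sum to 2 (valence 2) → 0 H
  atom 14: C, bond orders sum to 1 (valence 4) → 3 H
Total hydrogens: 10.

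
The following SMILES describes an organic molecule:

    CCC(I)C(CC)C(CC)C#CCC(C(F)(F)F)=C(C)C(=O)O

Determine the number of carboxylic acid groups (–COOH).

1

The carboxylic acid motif appears at heavy-atom position 21 in the SMILES.
Other groups present: 1 alkene, 1 alkyne.
Carboxylic acid count: 1.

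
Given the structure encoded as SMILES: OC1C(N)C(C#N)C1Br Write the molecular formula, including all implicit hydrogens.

C5H7BrN2O

Walk through each heavy atom and fill implicit hydrogens from standard valence (C 4, N 3, O 2, S 2, halogen 1):
  atom 1: O, bond orders sum to 1 (valence 2) → 1 H
  atom 2: C, bond orders sum to 3 (valence 4) → 1 H
  atom 3: C, bond orders sum to 3 (valence 4) → 1 H
  atom 4: N, bond orders sum to 1 (valence 3) → 2 H
  atom 5: C, bond orders sum to 3 (valence 4) → 1 H
  atom 6: C, bond orders sum to 4 (valence 4) → 0 H
  atom 7: N, bond orders sum to 3 (valence 3) → 0 H
  atom 8: C, bond orders sum to 3 (valence 4) → 1 H
  atom 9: Br (halogen, monovalent) → 0 H
Totals → C:5, H:7, Br:1, N:2, O:1.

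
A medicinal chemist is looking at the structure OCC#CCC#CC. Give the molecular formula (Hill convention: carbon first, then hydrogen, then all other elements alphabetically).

Walk through each heavy atom and fill implicit hydrogens from standard valence (C 4, N 3, O 2, S 2, halogen 1):
  atom 1: O, bond orders sum to 1 (valence 2) → 1 H
  atom 2: C, bond orders sum to 2 (valence 4) → 2 H
  atom 3: C, bond orders sum to 4 (valence 4) → 0 H
  atom 4: C, bond orders sum to 4 (valence 4) → 0 H
  atom 5: C, bond orders sum to 2 (valence 4) → 2 H
  atom 6: C, bond orders sum to 4 (valence 4) → 0 H
  atom 7: C, bond orders sum to 4 (valence 4) → 0 H
  atom 8: C, bond orders sum to 1 (valence 4) → 3 H
Totals → C:7, H:8, O:1.

C7H8O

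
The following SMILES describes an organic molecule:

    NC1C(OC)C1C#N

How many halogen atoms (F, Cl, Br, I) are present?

0

Scan the SMILES for the halogen motif — none present.
Groups that are present: 1 ether, 1 nitrile, 1 primary amine.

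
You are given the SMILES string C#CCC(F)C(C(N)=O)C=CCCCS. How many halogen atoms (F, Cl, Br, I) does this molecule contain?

1

Halogen atoms appear at heavy-atom position 5 (1×F).
Other groups present: 1 alkene, 1 alkyne, 1 amide, 1 thiol.
Halogen count: 1.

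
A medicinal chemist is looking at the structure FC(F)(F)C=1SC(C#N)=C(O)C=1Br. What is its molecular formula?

Walk through each heavy atom and fill implicit hydrogens from standard valence (C 4, N 3, O 2, S 2, halogen 1):
  atom 1: F (halogen, monovalent) → 0 H
  atom 2: C, bond orders sum to 4 (valence 4) → 0 H
  atom 3: F (halogen, monovalent) → 0 H
  atom 4: F (halogen, monovalent) → 0 H
  atom 5: C, bond orders sum to 4 (valence 4) → 0 H
  atom 6: S, bond orders sum to 2 (valence 2) → 0 H
  atom 7: C, bond orders sum to 4 (valence 4) → 0 H
  atom 8: C, bond orders sum to 4 (valence 4) → 0 H
  atom 9: N, bond orders sum to 3 (valence 3) → 0 H
  atom 10: C, bond orders sum to 4 (valence 4) → 0 H
  atom 11: O, bond orders sum to 1 (valence 2) → 1 H
  atom 12: C, bond orders sum to 4 (valence 4) → 0 H
  atom 13: Br (halogen, monovalent) → 0 H
Totals → C:6, H:1, Br:1, F:3, N:1, O:1, S:1.

C6HBrF3NOS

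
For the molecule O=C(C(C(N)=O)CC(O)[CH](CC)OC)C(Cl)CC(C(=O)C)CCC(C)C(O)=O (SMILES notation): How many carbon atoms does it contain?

19

Count every carbon token in the SMILES (each C, including those in ring-closure positions and inside branches).
Carbon count: 19.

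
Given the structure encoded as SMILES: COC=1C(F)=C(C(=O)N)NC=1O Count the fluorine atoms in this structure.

Scan the SMILES for F atoms (remember two-letter symbols like Cl and Br are single atoms).
Fluorine count: 1.

1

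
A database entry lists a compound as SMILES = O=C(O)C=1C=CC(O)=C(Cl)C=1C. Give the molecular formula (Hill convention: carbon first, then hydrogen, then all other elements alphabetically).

C8H7ClO3

Walk through each heavy atom and fill implicit hydrogens from standard valence (C 4, N 3, O 2, S 2, halogen 1):
  atom 1: O, bond orders sum to 2 (valence 2) → 0 H
  atom 2: C, bond orders sum to 4 (valence 4) → 0 H
  atom 3: O, bond orders sum to 1 (valence 2) → 1 H
  atom 4: C, bond orders sum to 4 (valence 4) → 0 H
  atom 5: C, bond orders sum to 3 (valence 4) → 1 H
  atom 6: C, bond orders sum to 3 (valence 4) → 1 H
  atom 7: C, bond orders sum to 4 (valence 4) → 0 H
  atom 8: O, bond orders sum to 1 (valence 2) → 1 H
  atom 9: C, bond orders sum to 4 (valence 4) → 0 H
  atom 10: Cl (halogen, monovalent) → 0 H
  atom 11: C, bond orders sum to 4 (valence 4) → 0 H
  atom 12: C, bond orders sum to 1 (valence 4) → 3 H
Totals → C:8, H:7, Cl:1, O:3.
In Hill order: C8H7ClO3.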